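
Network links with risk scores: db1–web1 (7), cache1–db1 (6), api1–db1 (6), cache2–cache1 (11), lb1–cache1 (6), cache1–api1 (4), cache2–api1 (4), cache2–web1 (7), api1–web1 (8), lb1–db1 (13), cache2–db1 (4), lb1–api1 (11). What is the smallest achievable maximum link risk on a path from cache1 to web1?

Some routes from cache1 to web1:
cache1→api1→db1→web1: max(4, 6, 7) = 7
cache1→db1→cache2→web1: max(6, 4, 7) = 7
cache1→api1→cache2→db1→web1: max(4, 4, 4, 7) = 7
cache1→api1→db1→cache2→web1: max(4, 6, 4, 7) = 7
cache1→api1→cache2→web1: max(4, 4, 7) = 7
cache1→db1→web1: max(6, 7) = 7
Best route has worst link 7.

7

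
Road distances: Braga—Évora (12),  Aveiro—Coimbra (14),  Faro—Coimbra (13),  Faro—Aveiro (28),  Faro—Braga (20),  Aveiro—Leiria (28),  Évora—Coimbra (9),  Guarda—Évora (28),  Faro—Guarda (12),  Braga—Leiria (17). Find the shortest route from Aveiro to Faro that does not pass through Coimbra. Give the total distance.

28

Candidate routes:
Aveiro-Leiria-Braga-Faro: 28 + 17 + 20 = 65
Aveiro-Leiria-Braga-Évora-Guarda-Faro: 28 + 17 + 12 + 28 + 12 = 97
Aveiro-Faro: 28
Shortest: 28.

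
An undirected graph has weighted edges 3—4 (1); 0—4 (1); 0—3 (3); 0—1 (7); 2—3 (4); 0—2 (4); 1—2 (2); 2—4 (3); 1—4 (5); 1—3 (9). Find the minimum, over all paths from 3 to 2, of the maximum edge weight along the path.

3

Some routes from 3 to 2:
3 - 4 - 0 - 2: max(1, 1, 4) = 4
3 - 0 - 2: max(3, 4) = 4
3 - 4 - 2: max(1, 3) = 3
3 - 0 - 4 - 2: max(3, 1, 3) = 3
3 - 4 - 1 - 2: max(1, 5, 2) = 5
3 - 2: max(4) = 4
The minimum achievable maximum is 3.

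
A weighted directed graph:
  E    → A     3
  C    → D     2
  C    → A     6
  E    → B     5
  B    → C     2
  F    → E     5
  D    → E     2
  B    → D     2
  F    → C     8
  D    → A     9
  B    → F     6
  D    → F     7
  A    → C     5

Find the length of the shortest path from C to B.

Candidate routes:
C→D→E→B: 2 + 2 + 5 = 9
C→D→F→E→B: 2 + 7 + 5 + 5 = 19
Shortest: 9.

9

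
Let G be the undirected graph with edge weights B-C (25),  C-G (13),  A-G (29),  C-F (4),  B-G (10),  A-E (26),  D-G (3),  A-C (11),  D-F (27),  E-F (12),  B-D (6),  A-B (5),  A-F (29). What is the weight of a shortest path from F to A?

Checking several routes:
F - C - A: 4 + 11 = 15
F - C - G - D - B - A: 4 + 13 + 3 + 6 + 5 = 31
F - A: 29
The minimum is 15.

15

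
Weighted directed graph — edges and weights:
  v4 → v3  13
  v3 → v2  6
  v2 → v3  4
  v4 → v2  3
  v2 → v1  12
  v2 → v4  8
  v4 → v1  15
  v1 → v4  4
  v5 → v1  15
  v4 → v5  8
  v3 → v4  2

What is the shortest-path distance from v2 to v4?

Candidate routes:
v2→v4: 8
v2→v3→v4: 4 + 2 = 6
v2→v1→v4: 12 + 4 = 16
Shortest: 6.

6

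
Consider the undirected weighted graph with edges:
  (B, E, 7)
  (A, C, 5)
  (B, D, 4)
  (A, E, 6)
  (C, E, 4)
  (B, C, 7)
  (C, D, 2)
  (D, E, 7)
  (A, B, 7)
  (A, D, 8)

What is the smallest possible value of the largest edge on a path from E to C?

4

Checking several routes:
E -> A -> B -> D -> C: max(6, 7, 4, 2) = 7
E -> C: max(4) = 4
E -> A -> C: max(6, 5) = 6
Best route has worst link 4.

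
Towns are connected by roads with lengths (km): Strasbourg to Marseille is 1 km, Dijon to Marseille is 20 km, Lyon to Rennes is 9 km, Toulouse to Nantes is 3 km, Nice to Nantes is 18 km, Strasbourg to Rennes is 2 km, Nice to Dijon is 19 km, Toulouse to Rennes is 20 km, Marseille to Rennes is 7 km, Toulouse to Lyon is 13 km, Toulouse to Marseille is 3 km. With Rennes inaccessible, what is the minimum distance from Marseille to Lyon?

16

Paths from Marseille to Lyon avoiding Rennes:
Marseille -> Dijon -> Nice -> Nantes -> Toulouse -> Lyon: 20 + 19 + 18 + 3 + 13 = 73
Marseille -> Toulouse -> Lyon: 3 + 13 = 16
Shortest: 16 km.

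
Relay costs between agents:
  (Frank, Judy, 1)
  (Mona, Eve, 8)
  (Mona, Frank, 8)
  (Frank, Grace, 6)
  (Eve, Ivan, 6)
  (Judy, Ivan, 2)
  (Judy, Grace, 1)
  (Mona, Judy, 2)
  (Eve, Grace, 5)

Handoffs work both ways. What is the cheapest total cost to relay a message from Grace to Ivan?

Checking several routes:
Grace→Frank→Judy→Ivan: 6 + 1 + 2 = 9
Grace→Judy→Ivan: 1 + 2 = 3
Grace→Eve→Ivan: 5 + 6 = 11
Grace→Eve→Mona→Judy→Ivan: 5 + 8 + 2 + 2 = 17
The minimum is 3.

3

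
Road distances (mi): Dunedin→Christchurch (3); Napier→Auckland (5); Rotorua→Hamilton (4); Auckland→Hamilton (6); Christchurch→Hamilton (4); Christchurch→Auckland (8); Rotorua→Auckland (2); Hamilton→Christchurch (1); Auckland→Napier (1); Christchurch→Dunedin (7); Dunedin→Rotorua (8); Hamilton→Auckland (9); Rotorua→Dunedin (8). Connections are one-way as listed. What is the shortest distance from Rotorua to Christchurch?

Candidate routes:
Rotorua→Dunedin→Christchurch: 8 + 3 = 11
Rotorua→Hamilton→Christchurch: 4 + 1 = 5
Rotorua→Auckland→Hamilton→Christchurch: 2 + 6 + 1 = 9
Best route has total 5 mi.

5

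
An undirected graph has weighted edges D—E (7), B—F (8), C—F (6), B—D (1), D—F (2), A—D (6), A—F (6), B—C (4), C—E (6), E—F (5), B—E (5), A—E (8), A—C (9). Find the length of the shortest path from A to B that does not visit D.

13

A few of the A→B routes:
A → F → E → B: 6 + 5 + 5 = 16
A → F → B: 6 + 8 = 14
A → E → B: 8 + 5 = 13
A → F → C → B: 6 + 6 + 4 = 16
A → E → C → B: 8 + 6 + 4 = 18
A → C → B: 9 + 4 = 13
The minimum is 13.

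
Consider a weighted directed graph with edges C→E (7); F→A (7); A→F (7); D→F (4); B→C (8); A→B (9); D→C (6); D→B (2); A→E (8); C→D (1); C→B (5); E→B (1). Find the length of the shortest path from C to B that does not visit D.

Paths from C to B avoiding D:
C -> E -> B: 7 + 1 = 8
C -> B: 5
Best route has total 5.

5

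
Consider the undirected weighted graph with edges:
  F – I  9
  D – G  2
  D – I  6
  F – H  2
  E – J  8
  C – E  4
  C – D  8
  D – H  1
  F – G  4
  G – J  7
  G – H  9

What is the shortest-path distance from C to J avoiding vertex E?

Paths from C to J avoiding E:
C→D→I→F→G→J: 8 + 6 + 9 + 4 + 7 = 34
C→D→H→G→J: 8 + 1 + 9 + 7 = 25
C→D→G→J: 8 + 2 + 7 = 17
C→D→H→F→G→J: 8 + 1 + 2 + 4 + 7 = 22
C→D→I→F→H→G→J: 8 + 6 + 9 + 2 + 9 + 7 = 41
The minimum is 17.

17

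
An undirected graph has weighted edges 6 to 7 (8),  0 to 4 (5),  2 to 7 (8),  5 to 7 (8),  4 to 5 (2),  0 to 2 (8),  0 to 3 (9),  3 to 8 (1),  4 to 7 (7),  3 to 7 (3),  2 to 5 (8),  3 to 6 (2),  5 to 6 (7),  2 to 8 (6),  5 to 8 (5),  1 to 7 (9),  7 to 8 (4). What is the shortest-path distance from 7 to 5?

8

A few of the 7→5 routes:
7→3→6→5: 3 + 2 + 7 = 12
7→8→3→6→5: 4 + 1 + 2 + 7 = 14
7→4→5: 7 + 2 = 9
7→5: 8
7→8→5: 4 + 5 = 9
7→3→8→5: 3 + 1 + 5 = 9
Shortest: 8.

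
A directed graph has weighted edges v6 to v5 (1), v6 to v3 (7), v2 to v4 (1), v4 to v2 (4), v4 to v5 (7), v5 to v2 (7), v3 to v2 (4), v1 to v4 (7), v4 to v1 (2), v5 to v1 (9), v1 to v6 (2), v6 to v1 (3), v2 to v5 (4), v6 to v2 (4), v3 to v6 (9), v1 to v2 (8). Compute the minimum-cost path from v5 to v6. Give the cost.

Routes from v5 to v6:
v5→v1→v6: 9 + 2 = 11
v5→v2→v4→v1→v6: 7 + 1 + 2 + 2 = 12
The minimum is 11.

11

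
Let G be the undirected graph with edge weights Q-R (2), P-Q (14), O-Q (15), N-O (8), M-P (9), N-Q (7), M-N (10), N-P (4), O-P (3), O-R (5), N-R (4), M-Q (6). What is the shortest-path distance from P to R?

8

Some routes from P to R:
P → O → R: 3 + 5 = 8
P → N → R: 4 + 4 = 8
P → O → N → R: 3 + 8 + 4 = 15
P → N → Q → R: 4 + 7 + 2 = 13
Shortest: 8.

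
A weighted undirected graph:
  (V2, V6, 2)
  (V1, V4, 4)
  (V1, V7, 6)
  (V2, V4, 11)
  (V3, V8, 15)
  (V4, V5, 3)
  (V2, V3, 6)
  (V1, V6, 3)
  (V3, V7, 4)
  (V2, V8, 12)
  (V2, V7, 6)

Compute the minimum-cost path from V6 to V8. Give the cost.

Checking several routes:
V6 → V2 → V3 → V8: 2 + 6 + 15 = 23
V6 → V2 → V8: 2 + 12 = 14
V6 → V1 → V7 → V2 → V8: 3 + 6 + 6 + 12 = 27
The minimum is 14.

14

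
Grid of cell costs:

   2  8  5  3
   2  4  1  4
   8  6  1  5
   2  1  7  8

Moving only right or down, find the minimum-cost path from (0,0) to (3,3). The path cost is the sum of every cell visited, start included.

23

Cheapest: (0,0) -> (1,0) -> (1,1) -> (1,2) -> (2,2) -> (2,3) -> (3,3)
  2 + 2 + 4 + 1 + 1 + 5 + 8 = 23
(Top row then right column would cost 35.)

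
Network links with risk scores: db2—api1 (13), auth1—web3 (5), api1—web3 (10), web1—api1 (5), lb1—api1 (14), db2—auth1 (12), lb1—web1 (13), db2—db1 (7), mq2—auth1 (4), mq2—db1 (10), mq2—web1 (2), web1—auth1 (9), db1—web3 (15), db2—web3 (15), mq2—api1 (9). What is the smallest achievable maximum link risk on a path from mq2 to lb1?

13

Comparing a few candidate routes:
mq2 - api1 - web3 - auth1 - web1 - lb1: max(9, 10, 5, 9, 13) = 13
mq2 - api1 - web1 - lb1: max(9, 5, 13) = 13
mq2 - web1 - lb1: max(2, 13) = 13
Best route has worst link 13.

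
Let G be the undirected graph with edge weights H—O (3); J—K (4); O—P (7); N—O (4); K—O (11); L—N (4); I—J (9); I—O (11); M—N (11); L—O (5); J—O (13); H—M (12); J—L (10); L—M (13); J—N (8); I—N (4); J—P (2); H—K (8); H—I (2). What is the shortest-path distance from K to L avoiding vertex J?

16

Some routes from K to L avoiding J:
K -> H -> I -> N -> L: 8 + 2 + 4 + 4 = 18
K -> H -> O -> N -> L: 8 + 3 + 4 + 4 = 19
K -> O -> L: 11 + 5 = 16
K -> H -> O -> L: 8 + 3 + 5 = 16
K -> O -> N -> L: 11 + 4 + 4 = 19
K -> H -> I -> N -> O -> L: 8 + 2 + 4 + 4 + 5 = 23
The minimum is 16.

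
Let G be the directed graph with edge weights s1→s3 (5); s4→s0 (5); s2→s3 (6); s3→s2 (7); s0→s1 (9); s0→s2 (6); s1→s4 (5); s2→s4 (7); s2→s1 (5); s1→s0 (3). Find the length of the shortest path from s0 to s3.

Paths from s0 to s3:
s0 -> s2 -> s1 -> s3: 6 + 5 + 5 = 16
s0 -> s1 -> s3: 9 + 5 = 14
s0 -> s2 -> s3: 6 + 6 = 12
The minimum is 12.

12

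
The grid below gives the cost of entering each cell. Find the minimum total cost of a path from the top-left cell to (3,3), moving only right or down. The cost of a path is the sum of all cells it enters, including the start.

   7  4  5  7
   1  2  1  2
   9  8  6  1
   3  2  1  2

Path [0,0]→[1,0]→[1,1]→[1,2]→[1,3]→[2,3]→[3,3]: 7 + 1 + 2 + 1 + 2 + 1 + 2 = 16.
For comparison, the top-then-right route costs 28.

16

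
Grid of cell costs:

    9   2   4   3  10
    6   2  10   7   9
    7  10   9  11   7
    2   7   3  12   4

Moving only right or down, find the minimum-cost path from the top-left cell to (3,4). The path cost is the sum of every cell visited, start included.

45

One optimal route is (0,0) -> (0,1) -> (0,2) -> (0,3) -> (1,3) -> (1,4) -> (2,4) -> (3,4).
Its cost is 9 + 2 + 4 + 3 + 7 + 9 + 7 + 4 = 45.
(Top row then right column would cost 48.)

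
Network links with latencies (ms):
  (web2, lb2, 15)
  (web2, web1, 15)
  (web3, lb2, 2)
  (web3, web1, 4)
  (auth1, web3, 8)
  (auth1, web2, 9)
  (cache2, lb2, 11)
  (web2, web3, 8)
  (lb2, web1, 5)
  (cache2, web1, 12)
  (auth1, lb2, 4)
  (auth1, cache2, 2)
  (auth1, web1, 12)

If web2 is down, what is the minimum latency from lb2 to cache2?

6

A few of the lb2→cache2 routes:
lb2 → auth1 → cache2: 4 + 2 = 6
lb2 → web1 → cache2: 5 + 12 = 17
lb2 → cache2: 11
lb2 → web3 → auth1 → cache2: 2 + 8 + 2 = 12
The minimum is 6 ms.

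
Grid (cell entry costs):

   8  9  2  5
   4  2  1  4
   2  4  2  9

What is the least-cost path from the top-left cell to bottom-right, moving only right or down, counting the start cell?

26

Best path: [0,0] -> [1,0] -> [1,1] -> [1,2] -> [2,2] -> [2,3]
Cost: 8 + 4 + 2 + 1 + 2 + 9 = 26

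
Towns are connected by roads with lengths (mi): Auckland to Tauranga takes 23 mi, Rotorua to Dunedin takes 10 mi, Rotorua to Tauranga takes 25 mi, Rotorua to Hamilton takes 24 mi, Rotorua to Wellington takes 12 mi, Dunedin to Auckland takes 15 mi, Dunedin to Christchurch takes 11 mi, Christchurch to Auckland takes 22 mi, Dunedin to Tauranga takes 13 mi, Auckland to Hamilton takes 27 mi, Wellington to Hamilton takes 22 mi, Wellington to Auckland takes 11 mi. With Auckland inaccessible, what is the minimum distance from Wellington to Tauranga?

Candidate routes:
Wellington -> Hamilton -> Rotorua -> Dunedin -> Tauranga: 22 + 24 + 10 + 13 = 69
Wellington -> Hamilton -> Rotorua -> Tauranga: 22 + 24 + 25 = 71
Wellington -> Rotorua -> Tauranga: 12 + 25 = 37
Wellington -> Rotorua -> Dunedin -> Tauranga: 12 + 10 + 13 = 35
Shortest: 35 mi.

35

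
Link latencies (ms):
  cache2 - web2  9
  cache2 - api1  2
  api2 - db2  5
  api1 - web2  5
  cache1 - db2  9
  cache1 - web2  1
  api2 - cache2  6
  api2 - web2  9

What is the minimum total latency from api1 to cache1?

A few of the api1→cache1 routes:
api1-cache2-web2-cache1: 2 + 9 + 1 = 12
api1-cache2-api2-db2-cache1: 2 + 6 + 5 + 9 = 22
api1-cache2-api2-web2-cache1: 2 + 6 + 9 + 1 = 18
api1-web2-cache1: 5 + 1 = 6
Shortest: 6 ms.

6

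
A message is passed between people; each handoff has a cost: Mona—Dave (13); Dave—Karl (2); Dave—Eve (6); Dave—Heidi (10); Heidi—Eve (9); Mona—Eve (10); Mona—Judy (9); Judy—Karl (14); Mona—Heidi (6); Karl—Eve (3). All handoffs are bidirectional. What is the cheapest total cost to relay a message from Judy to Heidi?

15

Some routes from Judy to Heidi:
Judy-Karl-Dave-Eve-Heidi: 14 + 2 + 6 + 9 = 31
Judy-Mona-Heidi: 9 + 6 = 15
Judy-Karl-Dave-Heidi: 14 + 2 + 10 = 26
Judy-Mona-Eve-Heidi: 9 + 10 + 9 = 28
Judy-Karl-Eve-Heidi: 14 + 3 + 9 = 26
The minimum is 15.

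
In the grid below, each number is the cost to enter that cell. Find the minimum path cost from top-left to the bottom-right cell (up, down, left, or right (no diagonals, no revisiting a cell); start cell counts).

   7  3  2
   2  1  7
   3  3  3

Path r0c0→r1c0→r1c1→r2c1→r2c2: 7 + 2 + 1 + 3 + 3 = 16.

16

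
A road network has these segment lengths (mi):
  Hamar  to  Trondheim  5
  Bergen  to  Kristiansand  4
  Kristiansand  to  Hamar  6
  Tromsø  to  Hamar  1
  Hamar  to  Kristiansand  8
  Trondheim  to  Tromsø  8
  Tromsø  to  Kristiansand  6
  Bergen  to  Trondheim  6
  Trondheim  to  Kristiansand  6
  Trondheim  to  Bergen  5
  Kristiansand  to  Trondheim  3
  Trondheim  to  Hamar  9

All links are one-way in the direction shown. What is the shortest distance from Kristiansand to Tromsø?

Routes from Kristiansand to Tromsø:
Kristiansand→Hamar→Trondheim→Tromsø: 6 + 5 + 8 = 19
Kristiansand→Trondheim→Tromsø: 3 + 8 = 11
Best route has total 11 mi.

11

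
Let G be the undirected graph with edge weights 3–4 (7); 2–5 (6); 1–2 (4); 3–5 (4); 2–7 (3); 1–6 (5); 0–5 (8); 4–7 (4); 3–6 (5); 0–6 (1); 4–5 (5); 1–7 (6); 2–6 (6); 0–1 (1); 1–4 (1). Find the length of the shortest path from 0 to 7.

6

Some routes from 0 to 7:
0 - 1 - 7: 1 + 6 = 7
0 - 6 - 2 - 7: 1 + 6 + 3 = 10
0 - 1 - 2 - 7: 1 + 4 + 3 = 8
0 - 1 - 4 - 7: 1 + 1 + 4 = 6
0 - 6 - 1 - 4 - 7: 1 + 5 + 1 + 4 = 11
0 - 6 - 1 - 7: 1 + 5 + 6 = 12
The minimum is 6.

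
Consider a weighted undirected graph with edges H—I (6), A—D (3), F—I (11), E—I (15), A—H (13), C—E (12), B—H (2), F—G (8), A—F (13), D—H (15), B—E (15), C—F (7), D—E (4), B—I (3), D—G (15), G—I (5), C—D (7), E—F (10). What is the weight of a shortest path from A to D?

3

Comparing a few candidate routes:
A -> F -> C -> D: 13 + 7 + 7 = 27
A -> H -> B -> E -> D: 13 + 2 + 15 + 4 = 34
A -> F -> E -> D: 13 + 10 + 4 = 27
A -> D: 3
A -> H -> D: 13 + 15 = 28
Shortest: 3.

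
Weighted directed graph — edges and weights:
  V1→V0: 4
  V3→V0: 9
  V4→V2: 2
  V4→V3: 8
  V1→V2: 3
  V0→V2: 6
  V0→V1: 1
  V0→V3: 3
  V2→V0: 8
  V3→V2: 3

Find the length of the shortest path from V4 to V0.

Paths from V4 to V0:
V4→V3→V2→V0: 8 + 3 + 8 = 19
V4→V3→V0: 8 + 9 = 17
V4→V2→V0: 2 + 8 = 10
Shortest: 10.

10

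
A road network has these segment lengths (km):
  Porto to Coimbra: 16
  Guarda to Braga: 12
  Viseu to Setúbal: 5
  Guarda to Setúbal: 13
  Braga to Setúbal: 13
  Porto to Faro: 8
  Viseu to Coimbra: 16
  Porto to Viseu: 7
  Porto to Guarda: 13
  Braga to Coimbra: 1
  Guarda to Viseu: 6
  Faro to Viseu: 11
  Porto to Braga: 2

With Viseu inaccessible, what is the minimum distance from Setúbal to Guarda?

13

Some routes from Setúbal to Guarda avoiding Viseu:
Setúbal → Braga → Guarda: 13 + 12 = 25
Setúbal → Guarda: 13
Setúbal → Braga → Porto → Guarda: 13 + 2 + 13 = 28
The minimum is 13 km.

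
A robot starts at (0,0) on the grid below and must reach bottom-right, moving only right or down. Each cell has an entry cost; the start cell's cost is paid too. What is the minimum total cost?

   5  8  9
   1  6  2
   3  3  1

13

Cheapest: (0,0) -> (1,0) -> (2,0) -> (2,1) -> (2,2)
  5 + 1 + 3 + 3 + 1 = 13
For comparison, the top-then-right route costs 25.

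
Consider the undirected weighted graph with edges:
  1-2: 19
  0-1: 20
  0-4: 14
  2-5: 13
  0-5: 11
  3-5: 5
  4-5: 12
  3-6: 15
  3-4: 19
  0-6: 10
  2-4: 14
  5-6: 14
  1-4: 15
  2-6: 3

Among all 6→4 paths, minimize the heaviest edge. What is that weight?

12

A few of the 6→4 routes:
6 - 2 - 5 - 0 - 4: max(3, 13, 11, 14) = 14
6 - 0 - 5 - 2 - 4: max(10, 11, 13, 14) = 14
6 - 2 - 4: max(3, 14) = 14
6 - 0 - 5 - 4: max(10, 11, 12) = 12
6 - 0 - 4: max(10, 14) = 14
6 - 2 - 5 - 4: max(3, 13, 12) = 13
Smallest bottleneck: 12.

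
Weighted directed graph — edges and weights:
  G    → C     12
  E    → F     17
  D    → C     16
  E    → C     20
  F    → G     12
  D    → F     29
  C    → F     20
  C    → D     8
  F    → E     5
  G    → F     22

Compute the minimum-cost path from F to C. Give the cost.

Routes from F to C:
F→G→C: 12 + 12 = 24
F→E→C: 5 + 20 = 25
Shortest: 24.

24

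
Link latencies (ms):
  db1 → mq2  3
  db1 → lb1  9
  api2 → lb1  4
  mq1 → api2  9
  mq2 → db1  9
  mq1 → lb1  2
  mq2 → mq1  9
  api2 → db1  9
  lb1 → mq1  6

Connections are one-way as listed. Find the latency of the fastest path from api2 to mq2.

Candidate routes:
api2 - db1 - mq2: 9 + 3 = 12
Shortest: 12 ms.

12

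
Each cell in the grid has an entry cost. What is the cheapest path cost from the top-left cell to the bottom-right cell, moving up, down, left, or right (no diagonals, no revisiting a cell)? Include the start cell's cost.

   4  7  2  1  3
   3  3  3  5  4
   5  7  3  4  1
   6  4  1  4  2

Take [0,0] [1,0] [1,1] [1,2] [2,2] [2,3] [2,4] [3,4] for a total of 4 + 3 + 3 + 3 + 3 + 4 + 1 + 2 = 23.

23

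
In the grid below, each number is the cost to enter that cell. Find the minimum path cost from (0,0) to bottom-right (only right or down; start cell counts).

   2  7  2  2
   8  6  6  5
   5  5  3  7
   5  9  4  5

Best path: r0c0 r0c1 r0c2 r1c2 r2c2 r3c2 r3c3
Cost: 2 + 7 + 2 + 6 + 3 + 4 + 5 = 29

29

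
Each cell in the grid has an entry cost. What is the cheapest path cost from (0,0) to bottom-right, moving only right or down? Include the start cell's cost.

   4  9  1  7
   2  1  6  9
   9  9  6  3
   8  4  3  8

30

Path (0,0) → (1,0) → (1,1) → (1,2) → (2,2) → (2,3) → (3,3): 4 + 2 + 1 + 6 + 6 + 3 + 8 = 30.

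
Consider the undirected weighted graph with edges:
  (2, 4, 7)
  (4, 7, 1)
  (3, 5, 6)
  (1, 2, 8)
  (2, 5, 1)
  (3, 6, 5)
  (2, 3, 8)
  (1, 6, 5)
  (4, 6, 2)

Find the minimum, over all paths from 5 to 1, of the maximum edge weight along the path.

6

Checking several routes:
5 -> 3 -> 6 -> 1: max(6, 5, 5) = 6
5 -> 2 -> 4 -> 6 -> 1: max(1, 7, 2, 5) = 7
5 -> 2 -> 1: max(1, 8) = 8
5 -> 2 -> 3 -> 6 -> 1: max(1, 8, 5, 5) = 8
5 -> 3 -> 6 -> 4 -> 2 -> 1: max(6, 5, 2, 7, 8) = 8
Smallest bottleneck: 6.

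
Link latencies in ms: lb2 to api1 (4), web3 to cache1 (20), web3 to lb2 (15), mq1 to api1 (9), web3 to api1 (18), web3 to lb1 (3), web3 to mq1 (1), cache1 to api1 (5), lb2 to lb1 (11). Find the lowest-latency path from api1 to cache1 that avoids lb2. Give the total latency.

5

Routes from api1 to cache1 avoiding lb2:
api1 - cache1: 5
api1 - web3 - cache1: 18 + 20 = 38
api1 - mq1 - web3 - cache1: 9 + 1 + 20 = 30
Best route has total 5 ms.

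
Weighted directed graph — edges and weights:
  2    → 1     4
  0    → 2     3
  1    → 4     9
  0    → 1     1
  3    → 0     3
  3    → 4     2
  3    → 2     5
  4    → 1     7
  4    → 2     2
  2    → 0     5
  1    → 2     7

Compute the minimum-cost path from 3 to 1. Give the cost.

Comparing a few candidate routes:
3 → 0 → 1: 3 + 1 = 4
3 → 0 → 2 → 1: 3 + 3 + 4 = 10
3 → 4 → 2 → 0 → 1: 2 + 2 + 5 + 1 = 10
3 → 2 → 1: 5 + 4 = 9
3 → 4 → 2 → 1: 2 + 2 + 4 = 8
3 → 4 → 1: 2 + 7 = 9
Best route has total 4.

4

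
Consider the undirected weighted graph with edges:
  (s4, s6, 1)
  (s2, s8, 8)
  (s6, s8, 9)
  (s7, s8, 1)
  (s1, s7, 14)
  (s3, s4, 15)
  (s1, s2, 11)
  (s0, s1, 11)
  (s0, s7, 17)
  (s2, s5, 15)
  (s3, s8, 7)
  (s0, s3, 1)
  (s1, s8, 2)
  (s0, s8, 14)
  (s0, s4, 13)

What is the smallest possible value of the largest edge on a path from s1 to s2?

8

Checking several routes:
s1 → s0 → s4 → s6 → s8 → s2: max(11, 13, 1, 9, 8) = 13
s1 → s0 → s8 → s2: max(11, 14, 8) = 14
s1 → s2: max(11) = 11
s1 → s7 → s8 → s2: max(14, 1, 8) = 14
s1 → s8 → s2: max(2, 8) = 8
s1 → s0 → s3 → s8 → s2: max(11, 1, 7, 8) = 11
Smallest bottleneck: 8.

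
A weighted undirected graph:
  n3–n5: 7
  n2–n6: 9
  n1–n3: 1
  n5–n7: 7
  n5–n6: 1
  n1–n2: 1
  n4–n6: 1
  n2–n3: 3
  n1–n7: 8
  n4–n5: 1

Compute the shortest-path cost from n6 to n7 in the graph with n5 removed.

Routes from n6 to n7 avoiding n5:
n6-n2-n1-n7: 9 + 1 + 8 = 18
n6-n2-n3-n1-n7: 9 + 3 + 1 + 8 = 21
The minimum is 18.

18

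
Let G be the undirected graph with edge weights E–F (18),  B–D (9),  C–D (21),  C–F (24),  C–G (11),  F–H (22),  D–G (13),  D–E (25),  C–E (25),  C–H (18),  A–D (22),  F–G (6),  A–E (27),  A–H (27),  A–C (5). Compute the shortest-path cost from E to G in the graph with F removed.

Checking several routes:
E - D - G: 25 + 13 = 38
E - A - C - G: 27 + 5 + 11 = 43
E - D - C - G: 25 + 21 + 11 = 57
E - C - G: 25 + 11 = 36
E - C - D - G: 25 + 21 + 13 = 59
E - A - D - G: 27 + 22 + 13 = 62
Shortest: 36.

36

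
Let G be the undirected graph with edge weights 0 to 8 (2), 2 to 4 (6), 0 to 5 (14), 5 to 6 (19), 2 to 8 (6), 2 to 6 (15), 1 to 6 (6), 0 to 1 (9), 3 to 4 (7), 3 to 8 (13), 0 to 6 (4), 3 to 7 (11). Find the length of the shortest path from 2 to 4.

Candidate routes:
2 → 6 → 5 → 0 → 8 → 3 → 4: 15 + 19 + 14 + 2 + 13 + 7 = 70
2 → 6 → 1 → 0 → 8 → 3 → 4: 15 + 6 + 9 + 2 + 13 + 7 = 52
2 → 8 → 3 → 4: 6 + 13 + 7 = 26
2 → 6 → 0 → 8 → 3 → 4: 15 + 4 + 2 + 13 + 7 = 41
2 → 4: 6
The minimum is 6.

6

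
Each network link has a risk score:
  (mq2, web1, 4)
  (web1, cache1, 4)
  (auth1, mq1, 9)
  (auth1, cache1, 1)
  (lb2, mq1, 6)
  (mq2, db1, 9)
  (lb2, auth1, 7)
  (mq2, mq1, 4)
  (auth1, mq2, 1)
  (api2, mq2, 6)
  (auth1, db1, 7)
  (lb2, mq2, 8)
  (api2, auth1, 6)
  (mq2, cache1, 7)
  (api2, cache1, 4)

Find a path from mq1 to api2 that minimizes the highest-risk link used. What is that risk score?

A few of the mq1→api2 routes:
mq1→mq2→web1→cache1→auth1→api2: max(4, 4, 4, 1, 6) = 6
mq1→mq2→web1→cache1→api2: max(4, 4, 4, 4) = 4
mq1→mq2→auth1→cache1→api2: max(4, 1, 1, 4) = 4
mq1→mq2→api2: max(4, 6) = 6
Smallest bottleneck: 4.

4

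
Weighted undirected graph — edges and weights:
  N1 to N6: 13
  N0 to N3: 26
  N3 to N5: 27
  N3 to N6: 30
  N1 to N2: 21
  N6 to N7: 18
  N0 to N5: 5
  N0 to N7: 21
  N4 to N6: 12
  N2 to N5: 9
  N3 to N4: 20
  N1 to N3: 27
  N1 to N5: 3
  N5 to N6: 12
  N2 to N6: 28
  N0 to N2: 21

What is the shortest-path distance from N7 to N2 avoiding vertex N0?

Checking several routes:
N7 → N6 → N1 → N5 → N2: 18 + 13 + 3 + 9 = 43
N7 → N6 → N2: 18 + 28 = 46
N7 → N6 → N5 → N2: 18 + 12 + 9 = 39
Shortest: 39.

39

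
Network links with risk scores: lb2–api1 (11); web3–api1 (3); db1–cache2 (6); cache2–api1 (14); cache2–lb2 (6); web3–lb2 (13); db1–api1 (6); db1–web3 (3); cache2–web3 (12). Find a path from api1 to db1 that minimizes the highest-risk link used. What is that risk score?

3

A few of the api1→db1 routes:
api1 -> db1: max(6) = 6
api1 -> lb2 -> cache2 -> db1: max(11, 6, 6) = 11
api1 -> web3 -> db1: max(3, 3) = 3
Best route has worst link 3.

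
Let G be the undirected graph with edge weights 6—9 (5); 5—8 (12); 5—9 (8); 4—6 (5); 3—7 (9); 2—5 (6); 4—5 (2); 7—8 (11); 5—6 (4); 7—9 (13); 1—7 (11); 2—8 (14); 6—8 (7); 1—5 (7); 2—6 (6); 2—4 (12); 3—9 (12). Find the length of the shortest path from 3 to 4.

22

Some routes from 3 to 4:
3 - 9 - 5 - 4: 12 + 8 + 2 = 22
3 - 9 - 6 - 4: 12 + 5 + 5 = 22
3 - 9 - 6 - 5 - 4: 12 + 5 + 4 + 2 = 23
The minimum is 22.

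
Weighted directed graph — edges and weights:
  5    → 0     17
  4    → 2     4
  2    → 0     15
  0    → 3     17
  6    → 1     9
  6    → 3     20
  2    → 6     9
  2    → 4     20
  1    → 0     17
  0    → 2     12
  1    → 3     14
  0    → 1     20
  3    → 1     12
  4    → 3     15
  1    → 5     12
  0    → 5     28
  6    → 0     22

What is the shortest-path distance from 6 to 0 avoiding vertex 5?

22

Paths from 6 to 0 avoiding 5:
6 → 1 → 0: 9 + 17 = 26
6 → 0: 22
6 → 3 → 1 → 0: 20 + 12 + 17 = 49
Best route has total 22.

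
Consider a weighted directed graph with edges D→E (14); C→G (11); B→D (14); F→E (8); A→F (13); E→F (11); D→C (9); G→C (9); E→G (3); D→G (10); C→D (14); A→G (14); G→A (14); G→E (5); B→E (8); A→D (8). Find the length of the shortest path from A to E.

19

A few of the A→E routes:
A -> D -> G -> E: 8 + 10 + 5 = 23
A -> F -> E: 13 + 8 = 21
A -> D -> C -> G -> E: 8 + 9 + 11 + 5 = 33
A -> D -> E: 8 + 14 = 22
A -> G -> E: 14 + 5 = 19
The minimum is 19.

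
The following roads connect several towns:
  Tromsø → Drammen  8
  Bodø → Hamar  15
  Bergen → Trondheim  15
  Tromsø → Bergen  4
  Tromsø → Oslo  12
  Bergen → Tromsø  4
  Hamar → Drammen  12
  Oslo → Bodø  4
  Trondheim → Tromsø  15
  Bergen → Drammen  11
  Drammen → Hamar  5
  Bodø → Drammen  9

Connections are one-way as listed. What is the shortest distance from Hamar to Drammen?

12

Routes from Hamar to Drammen:
Hamar -> Drammen: 12
Shortest: 12.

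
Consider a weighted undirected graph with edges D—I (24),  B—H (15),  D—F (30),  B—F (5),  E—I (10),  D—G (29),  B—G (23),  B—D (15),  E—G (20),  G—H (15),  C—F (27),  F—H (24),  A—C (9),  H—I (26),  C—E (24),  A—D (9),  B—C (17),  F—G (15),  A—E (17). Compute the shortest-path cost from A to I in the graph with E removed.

A few of the A→I routes:
A→D→B→H→I: 9 + 15 + 15 + 26 = 65
A→C→B→D→I: 9 + 17 + 15 + 24 = 65
A→D→I: 9 + 24 = 33
The minimum is 33.

33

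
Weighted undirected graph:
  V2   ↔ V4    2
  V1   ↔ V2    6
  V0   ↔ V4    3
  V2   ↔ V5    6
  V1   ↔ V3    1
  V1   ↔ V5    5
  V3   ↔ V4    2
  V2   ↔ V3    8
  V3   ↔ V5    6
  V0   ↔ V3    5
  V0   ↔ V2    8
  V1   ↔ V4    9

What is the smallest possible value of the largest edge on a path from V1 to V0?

Comparing a few candidate routes:
V1-V2-V4-V3-V0: max(6, 2, 2, 5) = 6
V1-V2-V4-V0: max(6, 2, 3) = 6
V1-V3-V5-V2-V4-V0: max(1, 6, 6, 2, 3) = 6
V1-V3-V4-V0: max(1, 2, 3) = 3
V1-V3-V0: max(1, 5) = 5
The minimum achievable maximum is 3.

3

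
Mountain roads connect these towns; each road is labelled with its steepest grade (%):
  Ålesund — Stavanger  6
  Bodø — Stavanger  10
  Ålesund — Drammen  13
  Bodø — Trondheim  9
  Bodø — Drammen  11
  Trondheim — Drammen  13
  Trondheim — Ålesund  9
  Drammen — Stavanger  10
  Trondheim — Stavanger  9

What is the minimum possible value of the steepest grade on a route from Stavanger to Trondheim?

Comparing a few candidate routes:
Stavanger -> Drammen -> Bodø -> Trondheim: max(10, 11, 9) = 11
Stavanger -> Ålesund -> Trondheim: max(6, 9) = 9
Stavanger -> Bodø -> Trondheim: max(10, 9) = 10
Stavanger -> Trondheim: max(9) = 9
Best route has worst link 9%.

9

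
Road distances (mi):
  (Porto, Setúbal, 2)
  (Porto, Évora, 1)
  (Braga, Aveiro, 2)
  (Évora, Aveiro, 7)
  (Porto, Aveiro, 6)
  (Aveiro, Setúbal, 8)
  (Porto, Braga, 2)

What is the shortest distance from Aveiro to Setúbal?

6

Paths from Aveiro to Setúbal:
Aveiro → Porto → Setúbal: 6 + 2 = 8
Aveiro → Évora → Porto → Setúbal: 7 + 1 + 2 = 10
Aveiro → Setúbal: 8
Aveiro → Braga → Porto → Setúbal: 2 + 2 + 2 = 6
Shortest: 6 mi.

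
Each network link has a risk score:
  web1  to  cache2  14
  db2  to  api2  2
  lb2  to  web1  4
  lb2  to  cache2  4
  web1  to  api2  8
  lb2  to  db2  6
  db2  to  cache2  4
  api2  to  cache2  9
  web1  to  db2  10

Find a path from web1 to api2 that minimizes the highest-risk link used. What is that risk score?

4

A few of the web1→api2 routes:
web1 → lb2 → db2 → api2: max(4, 6, 2) = 6
web1 → api2: max(8) = 8
web1 → lb2 → cache2 → db2 → api2: max(4, 4, 4, 2) = 4
Best route has worst link 4.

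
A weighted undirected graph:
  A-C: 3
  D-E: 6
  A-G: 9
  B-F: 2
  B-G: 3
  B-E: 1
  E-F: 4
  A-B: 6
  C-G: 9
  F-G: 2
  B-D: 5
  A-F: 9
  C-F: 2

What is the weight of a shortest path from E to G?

A few of the E→G routes:
E - B - F - G: 1 + 2 + 2 = 5
E - B - G: 1 + 3 = 4
E - F - G: 4 + 2 = 6
The minimum is 4.

4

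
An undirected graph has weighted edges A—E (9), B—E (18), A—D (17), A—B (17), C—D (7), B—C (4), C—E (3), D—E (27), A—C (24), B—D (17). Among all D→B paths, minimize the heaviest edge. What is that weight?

Some routes from D to B:
D → C → E → A → B: max(7, 3, 9, 17) = 17
D → A → E → C → B: max(17, 9, 3, 4) = 17
D → C → B: max(7, 4) = 7
D → A → B: max(17, 17) = 17
The minimum achievable maximum is 7.

7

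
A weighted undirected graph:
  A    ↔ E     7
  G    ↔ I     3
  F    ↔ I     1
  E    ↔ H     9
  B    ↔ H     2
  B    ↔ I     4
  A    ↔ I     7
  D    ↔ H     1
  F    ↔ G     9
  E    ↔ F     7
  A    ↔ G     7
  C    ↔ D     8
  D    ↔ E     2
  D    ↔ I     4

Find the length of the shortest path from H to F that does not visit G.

Checking several routes:
H -> B -> I -> F: 2 + 4 + 1 = 7
H -> D -> E -> F: 1 + 2 + 7 = 10
H -> D -> I -> F: 1 + 4 + 1 = 6
The minimum is 6.

6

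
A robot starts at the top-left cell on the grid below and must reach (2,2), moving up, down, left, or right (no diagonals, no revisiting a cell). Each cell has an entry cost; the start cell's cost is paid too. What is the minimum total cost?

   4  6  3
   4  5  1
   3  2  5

Best path: r0c0 -> r1c0 -> r2c0 -> r2c1 -> r2c2
Cost: 4 + 4 + 3 + 2 + 5 = 18

18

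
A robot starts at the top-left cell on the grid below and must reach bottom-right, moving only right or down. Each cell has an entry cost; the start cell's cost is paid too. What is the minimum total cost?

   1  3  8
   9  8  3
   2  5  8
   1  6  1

20

One optimal route is r0c0 -> r1c0 -> r2c0 -> r3c0 -> r3c1 -> r3c2.
Its cost is 1 + 9 + 2 + 1 + 6 + 1 = 20.
For comparison, the top-then-right route costs 24.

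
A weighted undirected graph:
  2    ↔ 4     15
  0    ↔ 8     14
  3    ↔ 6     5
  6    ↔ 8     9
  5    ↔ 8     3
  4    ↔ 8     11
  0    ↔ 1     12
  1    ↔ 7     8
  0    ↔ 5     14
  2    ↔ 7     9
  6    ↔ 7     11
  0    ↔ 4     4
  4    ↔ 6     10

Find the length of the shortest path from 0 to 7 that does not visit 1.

Some routes from 0 to 7 avoiding 1:
0 → 4 → 6 → 7: 4 + 10 + 11 = 25
0 → 4 → 2 → 7: 4 + 15 + 9 = 28
0 → 5 → 8 → 6 → 7: 14 + 3 + 9 + 11 = 37
0 → 8 → 6 → 7: 14 + 9 + 11 = 34
0 → 4 → 8 → 6 → 7: 4 + 11 + 9 + 11 = 35
The minimum is 25.

25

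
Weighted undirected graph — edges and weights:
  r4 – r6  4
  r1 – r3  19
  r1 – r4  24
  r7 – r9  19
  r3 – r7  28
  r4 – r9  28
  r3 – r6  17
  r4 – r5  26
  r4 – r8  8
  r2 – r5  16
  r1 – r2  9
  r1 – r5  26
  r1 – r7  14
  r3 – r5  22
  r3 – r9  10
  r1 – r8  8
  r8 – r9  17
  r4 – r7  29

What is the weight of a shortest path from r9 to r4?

A few of the r9→r4 routes:
r9 -> r8 -> r4: 17 + 8 = 25
r9 -> r7 -> r4: 19 + 29 = 48
r9 -> r3 -> r1 -> r8 -> r4: 10 + 19 + 8 + 8 = 45
r9 -> r4: 28
r9 -> r3 -> r6 -> r4: 10 + 17 + 4 = 31
r9 -> r7 -> r1 -> r8 -> r4: 19 + 14 + 8 + 8 = 49
Shortest: 25.

25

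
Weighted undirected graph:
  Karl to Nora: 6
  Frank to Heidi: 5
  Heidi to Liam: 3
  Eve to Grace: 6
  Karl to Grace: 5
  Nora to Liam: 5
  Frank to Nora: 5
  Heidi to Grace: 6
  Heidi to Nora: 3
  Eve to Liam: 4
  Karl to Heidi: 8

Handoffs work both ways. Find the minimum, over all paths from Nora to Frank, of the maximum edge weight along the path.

Some routes from Nora to Frank:
Nora → Heidi → Frank: max(3, 5) = 5
Nora → Liam → Eve → Grace → Heidi → Frank: max(5, 4, 6, 6, 5) = 6
Nora → Karl → Grace → Eve → Liam → Heidi → Frank: max(6, 5, 6, 4, 3, 5) = 6
Nora → Liam → Heidi → Frank: max(5, 3, 5) = 5
Nora → Karl → Grace → Heidi → Frank: max(6, 5, 6, 5) = 6
Nora → Frank: max(5) = 5
The minimum achievable maximum is 5.

5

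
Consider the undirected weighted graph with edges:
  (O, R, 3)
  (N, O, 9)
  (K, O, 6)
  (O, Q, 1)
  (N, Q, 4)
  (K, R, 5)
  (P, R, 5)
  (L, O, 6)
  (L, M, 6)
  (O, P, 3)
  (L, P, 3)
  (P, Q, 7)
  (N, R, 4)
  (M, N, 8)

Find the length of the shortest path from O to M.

A few of the O→M routes:
O - Q - N - M: 1 + 4 + 8 = 13
O - L - M: 6 + 6 = 12
O - P - L - M: 3 + 3 + 6 = 12
Shortest: 12.

12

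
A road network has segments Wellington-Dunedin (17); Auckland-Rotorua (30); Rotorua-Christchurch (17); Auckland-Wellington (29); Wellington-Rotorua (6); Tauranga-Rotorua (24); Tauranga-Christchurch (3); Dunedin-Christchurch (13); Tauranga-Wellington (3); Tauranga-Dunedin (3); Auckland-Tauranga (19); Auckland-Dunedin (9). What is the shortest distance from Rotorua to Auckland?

21

Comparing a few candidate routes:
Rotorua→Auckland: 30
Rotorua→Wellington→Tauranga→Dunedin→Auckland: 6 + 3 + 3 + 9 = 21
Rotorua→Wellington→Tauranga→Auckland: 6 + 3 + 19 = 28
Best route has total 21.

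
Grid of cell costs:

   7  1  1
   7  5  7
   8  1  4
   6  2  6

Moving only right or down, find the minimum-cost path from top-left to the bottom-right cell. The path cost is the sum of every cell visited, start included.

One optimal route is [0,0] [0,1] [1,1] [2,1] [3,1] [3,2].
Its cost is 7 + 1 + 5 + 1 + 2 + 6 = 22.
For comparison, the top-then-right route costs 26.

22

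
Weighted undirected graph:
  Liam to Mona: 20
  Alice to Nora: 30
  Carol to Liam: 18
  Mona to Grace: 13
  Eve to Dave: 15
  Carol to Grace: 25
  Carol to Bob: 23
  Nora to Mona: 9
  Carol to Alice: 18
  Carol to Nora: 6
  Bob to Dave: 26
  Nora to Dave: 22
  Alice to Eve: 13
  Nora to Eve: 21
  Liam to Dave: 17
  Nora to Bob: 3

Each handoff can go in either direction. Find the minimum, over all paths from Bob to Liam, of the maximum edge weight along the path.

A few of the Bob→Liam routes:
Bob-Nora-Carol-Alice-Eve-Dave-Liam: max(3, 6, 18, 13, 15, 17) = 18
Bob-Nora-Eve-Alice-Carol-Liam: max(3, 21, 13, 18, 18) = 21
Bob-Nora-Eve-Dave-Liam: max(3, 21, 15, 17) = 21
Bob-Nora-Mona-Liam: max(3, 9, 20) = 20
Bob-Nora-Carol-Liam: max(3, 6, 18) = 18
Best route has worst link 18.

18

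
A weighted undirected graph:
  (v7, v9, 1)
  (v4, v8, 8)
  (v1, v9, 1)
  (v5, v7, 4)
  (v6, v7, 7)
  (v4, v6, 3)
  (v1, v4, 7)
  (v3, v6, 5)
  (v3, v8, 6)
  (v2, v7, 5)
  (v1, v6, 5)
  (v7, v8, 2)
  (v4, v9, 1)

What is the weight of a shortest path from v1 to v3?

10

Some routes from v1 to v3:
v1 - v4 - v6 - v3: 7 + 3 + 5 = 15
v1 - v9 - v7 - v6 - v3: 1 + 1 + 7 + 5 = 14
v1 - v9 - v4 - v6 - v3: 1 + 1 + 3 + 5 = 10
v1 - v9 - v7 - v8 - v3: 1 + 1 + 2 + 6 = 10
v1 - v6 - v3: 5 + 5 = 10
The minimum is 10.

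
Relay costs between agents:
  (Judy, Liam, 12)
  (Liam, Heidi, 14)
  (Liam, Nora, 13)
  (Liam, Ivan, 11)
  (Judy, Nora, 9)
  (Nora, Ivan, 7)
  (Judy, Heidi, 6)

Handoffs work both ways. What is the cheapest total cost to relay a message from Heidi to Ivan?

Checking several routes:
Heidi-Liam-Nora-Ivan: 14 + 13 + 7 = 34
Heidi-Liam-Ivan: 14 + 11 = 25
Heidi-Judy-Nora-Ivan: 6 + 9 + 7 = 22
Heidi-Judy-Liam-Ivan: 6 + 12 + 11 = 29
Shortest: 22.

22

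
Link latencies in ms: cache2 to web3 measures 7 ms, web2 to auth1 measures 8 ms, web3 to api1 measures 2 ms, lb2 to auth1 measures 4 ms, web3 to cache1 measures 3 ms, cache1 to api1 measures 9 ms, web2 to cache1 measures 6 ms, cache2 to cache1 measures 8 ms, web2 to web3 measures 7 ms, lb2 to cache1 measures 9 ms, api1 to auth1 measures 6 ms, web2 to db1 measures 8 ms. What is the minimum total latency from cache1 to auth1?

Checking several routes:
cache1 -> lb2 -> auth1: 9 + 4 = 13
cache1 -> web3 -> api1 -> auth1: 3 + 2 + 6 = 11
cache1 -> web2 -> auth1: 6 + 8 = 14
Shortest: 11 ms.

11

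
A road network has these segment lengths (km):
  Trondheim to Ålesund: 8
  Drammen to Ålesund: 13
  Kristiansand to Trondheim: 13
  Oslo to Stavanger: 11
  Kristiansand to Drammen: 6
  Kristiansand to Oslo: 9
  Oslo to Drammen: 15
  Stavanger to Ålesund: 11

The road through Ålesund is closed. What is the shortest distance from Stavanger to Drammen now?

Routes from Stavanger to Drammen avoiding Ålesund:
Stavanger -> Oslo -> Kristiansand -> Drammen: 11 + 9 + 6 = 26
Stavanger -> Oslo -> Drammen: 11 + 15 = 26
The minimum is 26 km.

26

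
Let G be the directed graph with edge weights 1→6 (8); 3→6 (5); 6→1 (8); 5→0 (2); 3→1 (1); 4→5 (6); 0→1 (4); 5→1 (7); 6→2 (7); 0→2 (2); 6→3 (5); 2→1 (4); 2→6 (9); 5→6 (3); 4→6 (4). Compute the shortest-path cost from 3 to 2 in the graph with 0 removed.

12

Candidate routes:
3 -> 1 -> 6 -> 2: 1 + 8 + 7 = 16
3 -> 6 -> 2: 5 + 7 = 12
Best route has total 12.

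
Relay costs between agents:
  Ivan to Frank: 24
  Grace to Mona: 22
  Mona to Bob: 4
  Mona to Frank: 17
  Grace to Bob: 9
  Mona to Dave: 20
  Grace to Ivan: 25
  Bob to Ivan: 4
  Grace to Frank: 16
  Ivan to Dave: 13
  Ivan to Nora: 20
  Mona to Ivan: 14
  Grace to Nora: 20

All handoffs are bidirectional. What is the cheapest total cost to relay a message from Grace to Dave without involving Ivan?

Routes from Grace to Dave avoiding Ivan:
Grace → Bob → Mona → Dave: 9 + 4 + 20 = 33
Grace → Mona → Dave: 22 + 20 = 42
Grace → Frank → Mona → Dave: 16 + 17 + 20 = 53
Best route has total 33.

33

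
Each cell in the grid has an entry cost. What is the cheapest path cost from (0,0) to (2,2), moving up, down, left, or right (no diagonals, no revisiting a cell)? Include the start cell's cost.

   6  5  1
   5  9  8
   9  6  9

Best path: (0,0)→(0,1)→(0,2)→(1,2)→(2,2)
Cost: 6 + 5 + 1 + 8 + 9 = 29

29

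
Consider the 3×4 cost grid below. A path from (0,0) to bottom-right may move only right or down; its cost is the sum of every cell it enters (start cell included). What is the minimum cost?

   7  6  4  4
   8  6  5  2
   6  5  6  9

32

Take (0,0) (0,1) (0,2) (0,3) (1,3) (2,3) for a total of 7 + 6 + 4 + 4 + 2 + 9 = 32.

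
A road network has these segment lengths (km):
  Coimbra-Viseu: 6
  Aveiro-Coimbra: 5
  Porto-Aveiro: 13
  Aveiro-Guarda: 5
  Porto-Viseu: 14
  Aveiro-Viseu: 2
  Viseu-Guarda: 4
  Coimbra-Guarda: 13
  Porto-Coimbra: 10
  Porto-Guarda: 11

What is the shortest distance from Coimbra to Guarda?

Checking several routes:
Coimbra→Aveiro→Guarda: 5 + 5 = 10
Coimbra→Aveiro→Viseu→Guarda: 5 + 2 + 4 = 11
Coimbra→Viseu→Guarda: 6 + 4 = 10
Shortest: 10 km.

10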